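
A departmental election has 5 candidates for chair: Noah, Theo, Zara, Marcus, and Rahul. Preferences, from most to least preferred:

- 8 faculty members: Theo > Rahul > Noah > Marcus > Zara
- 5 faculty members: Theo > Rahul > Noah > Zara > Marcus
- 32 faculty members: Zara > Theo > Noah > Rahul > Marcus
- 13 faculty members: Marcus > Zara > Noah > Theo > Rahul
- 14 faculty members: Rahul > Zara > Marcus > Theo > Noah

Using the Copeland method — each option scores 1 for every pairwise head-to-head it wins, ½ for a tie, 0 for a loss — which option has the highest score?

Noah: beats Marcus and Rahul; loses to Theo and Zara → score 2.
Theo: beats Noah, Marcus, and Rahul; loses to Zara → score 3.
Zara: beats Noah, Theo, Marcus, and Rahul → score 4.
Marcus: loses to Noah, Theo, Zara, and Rahul → score 0.
Rahul: beats Marcus; loses to Noah, Theo, and Zara → score 1.
Zara has the best pairwise record.

Zara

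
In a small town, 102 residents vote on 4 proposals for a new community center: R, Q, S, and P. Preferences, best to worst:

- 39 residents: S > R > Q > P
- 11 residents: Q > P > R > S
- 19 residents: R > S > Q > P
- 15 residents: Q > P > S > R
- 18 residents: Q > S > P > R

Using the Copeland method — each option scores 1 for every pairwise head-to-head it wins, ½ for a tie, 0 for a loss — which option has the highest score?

R: beats Q and P; loses to S → score 2.
Q: beats P; loses to R and S → score 1.
S: beats R, Q, and P → score 3.
P: loses to R, Q, and S → score 0.
S has the best pairwise record.

S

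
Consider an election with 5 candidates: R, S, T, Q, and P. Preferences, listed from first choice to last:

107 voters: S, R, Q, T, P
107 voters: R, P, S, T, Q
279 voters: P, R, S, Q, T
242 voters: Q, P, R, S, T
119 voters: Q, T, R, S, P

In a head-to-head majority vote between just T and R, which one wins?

R

Voters preferring T to R: 119; preferring R to T: 735.
R wins the head-to-head.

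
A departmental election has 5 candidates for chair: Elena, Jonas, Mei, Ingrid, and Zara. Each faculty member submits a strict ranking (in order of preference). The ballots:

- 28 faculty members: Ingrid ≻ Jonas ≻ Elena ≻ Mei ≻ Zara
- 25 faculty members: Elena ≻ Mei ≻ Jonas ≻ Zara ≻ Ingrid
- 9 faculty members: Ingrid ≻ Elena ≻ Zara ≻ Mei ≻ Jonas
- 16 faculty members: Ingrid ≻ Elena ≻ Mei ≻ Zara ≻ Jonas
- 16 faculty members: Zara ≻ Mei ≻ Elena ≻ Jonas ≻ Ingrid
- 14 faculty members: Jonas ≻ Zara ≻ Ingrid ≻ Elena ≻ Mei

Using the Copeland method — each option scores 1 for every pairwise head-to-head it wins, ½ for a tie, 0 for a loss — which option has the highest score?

Elena: beats Jonas, Mei, and Zara; loses to Ingrid → score 3.
Jonas: beats Ingrid and Zara; loses to Elena and Mei → score 2.
Mei: beats Jonas and Zara; loses to Elena and Ingrid → score 2.
Ingrid: beats Elena and Mei; loses to Jonas and Zara → score 2.
Zara: beats Ingrid; loses to Elena, Jonas, and Mei → score 1.
Elena has the best pairwise record.

Elena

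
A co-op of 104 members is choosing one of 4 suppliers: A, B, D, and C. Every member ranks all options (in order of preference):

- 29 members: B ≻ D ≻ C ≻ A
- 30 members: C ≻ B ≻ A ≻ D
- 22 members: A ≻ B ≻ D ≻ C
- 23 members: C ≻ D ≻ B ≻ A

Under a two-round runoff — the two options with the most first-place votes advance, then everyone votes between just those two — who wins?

C

Round 1 first-place votes: A 22, B 29, D 0, C 53.
C and B advance.
Runoff: C is preferred to B by 53 voters; B by 51.
C wins the runoff.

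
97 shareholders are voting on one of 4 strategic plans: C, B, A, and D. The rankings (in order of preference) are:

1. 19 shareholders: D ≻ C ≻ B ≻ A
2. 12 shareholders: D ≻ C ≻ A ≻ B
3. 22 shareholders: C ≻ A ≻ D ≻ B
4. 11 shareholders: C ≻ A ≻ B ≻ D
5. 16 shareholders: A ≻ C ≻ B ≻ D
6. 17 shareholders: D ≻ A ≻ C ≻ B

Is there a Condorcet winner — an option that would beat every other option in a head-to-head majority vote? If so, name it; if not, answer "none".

C vs B: 97–0 for C.
C vs A: 64–33 for C.
C vs D: 49–48 for C.
C beats every other option head-to-head.

C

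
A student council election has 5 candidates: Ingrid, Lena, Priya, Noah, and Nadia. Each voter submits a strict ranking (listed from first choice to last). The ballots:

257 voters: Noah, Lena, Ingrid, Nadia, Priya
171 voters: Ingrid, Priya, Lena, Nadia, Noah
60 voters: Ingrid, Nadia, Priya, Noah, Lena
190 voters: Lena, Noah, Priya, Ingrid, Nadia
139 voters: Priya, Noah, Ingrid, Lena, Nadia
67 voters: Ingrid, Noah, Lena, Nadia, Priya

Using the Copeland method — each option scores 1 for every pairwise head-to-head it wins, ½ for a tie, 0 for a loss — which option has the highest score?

Ingrid: beats Priya and Nadia; loses to Lena and Noah → score 2.
Lena: beats Ingrid, Priya, and Nadia; loses to Noah → score 3.
Priya: beats Nadia; loses to Ingrid, Lena, and Noah → score 1.
Noah: beats Ingrid, Lena, Priya, and Nadia → score 4.
Nadia: loses to Ingrid, Lena, Priya, and Noah → score 0.
Noah has the best pairwise record.

Noah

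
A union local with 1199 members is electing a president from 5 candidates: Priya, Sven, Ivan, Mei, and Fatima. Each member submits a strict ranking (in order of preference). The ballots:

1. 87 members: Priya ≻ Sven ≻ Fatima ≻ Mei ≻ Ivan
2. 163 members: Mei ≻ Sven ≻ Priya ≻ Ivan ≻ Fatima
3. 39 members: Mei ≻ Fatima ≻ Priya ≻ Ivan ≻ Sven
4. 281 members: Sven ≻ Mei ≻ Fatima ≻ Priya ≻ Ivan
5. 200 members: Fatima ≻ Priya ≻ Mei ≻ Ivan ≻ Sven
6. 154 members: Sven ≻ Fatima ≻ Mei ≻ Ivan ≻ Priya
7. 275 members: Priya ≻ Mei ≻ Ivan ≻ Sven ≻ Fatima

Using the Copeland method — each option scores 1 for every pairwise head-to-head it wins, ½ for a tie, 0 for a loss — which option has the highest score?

Mei

Priya: beats Sven and Ivan; loses to Mei and Fatima → score 2.
Sven: beats Ivan and Fatima; loses to Priya and Mei → score 2.
Ivan: loses to Priya, Sven, Mei, and Fatima → score 0.
Mei: beats Priya, Sven, Ivan, and Fatima → score 4.
Fatima: beats Priya and Ivan; loses to Sven and Mei → score 2.
Mei has the best pairwise record.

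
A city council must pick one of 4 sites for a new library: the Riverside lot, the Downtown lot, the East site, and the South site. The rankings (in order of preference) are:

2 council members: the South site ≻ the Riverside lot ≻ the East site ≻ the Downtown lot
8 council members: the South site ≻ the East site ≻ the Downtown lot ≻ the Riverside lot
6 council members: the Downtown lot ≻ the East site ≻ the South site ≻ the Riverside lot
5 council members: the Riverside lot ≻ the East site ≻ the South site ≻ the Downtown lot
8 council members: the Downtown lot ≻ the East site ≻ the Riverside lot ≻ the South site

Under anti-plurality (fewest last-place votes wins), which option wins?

Last-place votes: the Riverside lot 14, the Downtown lot 7, the East site 0, the South site 8.
the East site is ranked last by the fewest voters, so the East site wins.

the East site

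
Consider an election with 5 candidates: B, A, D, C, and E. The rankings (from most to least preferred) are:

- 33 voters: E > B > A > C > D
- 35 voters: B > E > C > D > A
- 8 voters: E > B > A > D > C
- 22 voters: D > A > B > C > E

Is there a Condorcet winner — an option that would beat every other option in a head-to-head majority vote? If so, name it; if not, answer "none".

B vs A: 76–22 for B.
B vs D: 76–22 for B.
B vs C: 98–0 for B.
B vs E: 57–41 for B.
B beats every other option head-to-head.

B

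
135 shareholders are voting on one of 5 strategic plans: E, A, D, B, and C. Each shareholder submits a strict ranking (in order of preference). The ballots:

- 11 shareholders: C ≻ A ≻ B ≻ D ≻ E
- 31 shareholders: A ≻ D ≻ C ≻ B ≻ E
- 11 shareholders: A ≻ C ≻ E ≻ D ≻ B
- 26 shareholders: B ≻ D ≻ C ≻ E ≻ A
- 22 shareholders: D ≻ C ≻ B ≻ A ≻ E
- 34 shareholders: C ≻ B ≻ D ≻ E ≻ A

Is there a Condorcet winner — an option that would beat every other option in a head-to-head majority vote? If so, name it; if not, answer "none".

Checking pairwise contests:
A beats E 75–60.
D beats A 82–53.
B beats D 71–64.
C beats B 109–26.
D beats C 79–56.
Every option loses at least one head-to-head, so there is no Condorcet winner.

none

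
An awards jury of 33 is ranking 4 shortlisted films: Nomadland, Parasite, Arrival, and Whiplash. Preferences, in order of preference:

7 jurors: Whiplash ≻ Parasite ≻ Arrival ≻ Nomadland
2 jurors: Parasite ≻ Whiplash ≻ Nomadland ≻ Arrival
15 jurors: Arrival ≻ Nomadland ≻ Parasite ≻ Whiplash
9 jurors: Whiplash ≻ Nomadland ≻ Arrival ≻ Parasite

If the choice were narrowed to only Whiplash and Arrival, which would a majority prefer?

Whiplash

Voters preferring Whiplash to Arrival: 18; preferring Arrival to Whiplash: 15.
Whiplash wins the head-to-head.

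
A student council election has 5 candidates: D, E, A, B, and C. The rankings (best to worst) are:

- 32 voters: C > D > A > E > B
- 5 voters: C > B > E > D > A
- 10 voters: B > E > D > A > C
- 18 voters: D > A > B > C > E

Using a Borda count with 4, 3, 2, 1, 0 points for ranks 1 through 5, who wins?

D

D: 32·3 + 5·1 + 10·2 + 18·4 = 193
E: 32·1 + 5·2 + 10·3 + 18·0 = 72
A: 32·2 + 5·0 + 10·1 + 18·3 = 128
B: 32·0 + 5·3 + 10·4 + 18·2 = 91
C: 32·4 + 5·4 + 10·0 + 18·1 = 166
D has the highest Borda score (193).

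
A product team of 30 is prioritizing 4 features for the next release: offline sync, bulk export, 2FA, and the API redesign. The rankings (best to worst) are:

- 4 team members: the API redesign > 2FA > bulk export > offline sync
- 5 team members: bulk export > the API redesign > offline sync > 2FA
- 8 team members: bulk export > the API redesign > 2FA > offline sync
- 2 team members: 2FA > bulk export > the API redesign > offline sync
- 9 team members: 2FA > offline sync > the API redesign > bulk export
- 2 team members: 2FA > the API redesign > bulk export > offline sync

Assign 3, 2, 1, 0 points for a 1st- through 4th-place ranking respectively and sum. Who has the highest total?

offline sync: 4·0 + 5·1 + 8·0 + 2·0 + 9·2 + 2·0 = 23
bulk export: 4·1 + 5·3 + 8·3 + 2·2 + 9·0 + 2·1 = 49
2FA: 4·2 + 5·0 + 8·1 + 2·3 + 9·3 + 2·3 = 55
the API redesign: 4·3 + 5·2 + 8·2 + 2·1 + 9·1 + 2·2 = 53
2FA has the highest Borda score (55).

2FA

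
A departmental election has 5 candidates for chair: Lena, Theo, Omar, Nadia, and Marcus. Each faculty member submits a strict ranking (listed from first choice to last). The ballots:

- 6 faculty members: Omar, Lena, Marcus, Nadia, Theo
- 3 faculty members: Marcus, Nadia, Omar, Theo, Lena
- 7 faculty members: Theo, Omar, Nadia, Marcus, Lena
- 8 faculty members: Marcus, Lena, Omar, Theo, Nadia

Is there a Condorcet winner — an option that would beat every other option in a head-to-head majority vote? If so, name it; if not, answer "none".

Omar

Omar vs Lena: 16–8 for Omar.
Omar vs Theo: 17–7 for Omar.
Omar vs Nadia: 21–3 for Omar.
Omar vs Marcus: 13–11 for Omar.
Omar beats every other option head-to-head.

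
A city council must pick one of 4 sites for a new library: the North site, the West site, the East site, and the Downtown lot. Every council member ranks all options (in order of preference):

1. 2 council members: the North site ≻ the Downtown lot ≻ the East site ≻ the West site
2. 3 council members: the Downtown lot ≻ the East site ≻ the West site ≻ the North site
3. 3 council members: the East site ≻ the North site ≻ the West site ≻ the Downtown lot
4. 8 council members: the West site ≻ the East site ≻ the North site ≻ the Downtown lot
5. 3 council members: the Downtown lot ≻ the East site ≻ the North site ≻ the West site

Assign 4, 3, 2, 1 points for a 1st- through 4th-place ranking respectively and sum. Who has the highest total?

the North site: 2·4 + 3·1 + 3·3 + 8·2 + 3·2 = 42
the West site: 2·1 + 3·2 + 3·2 + 8·4 + 3·1 = 49
the East site: 2·2 + 3·3 + 3·4 + 8·3 + 3·3 = 58
the Downtown lot: 2·3 + 3·4 + 3·1 + 8·1 + 3·4 = 41
the East site has the highest Borda score (58).

the East site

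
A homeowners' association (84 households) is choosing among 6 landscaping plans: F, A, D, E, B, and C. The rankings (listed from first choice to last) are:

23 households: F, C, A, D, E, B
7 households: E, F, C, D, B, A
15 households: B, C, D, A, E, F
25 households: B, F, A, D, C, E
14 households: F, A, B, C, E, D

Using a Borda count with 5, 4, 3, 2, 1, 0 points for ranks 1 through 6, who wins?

F: 23·5 + 7·4 + 15·0 + 25·4 + 14·5 = 313
A: 23·3 + 7·0 + 15·2 + 25·3 + 14·4 = 230
D: 23·2 + 7·2 + 15·3 + 25·2 + 14·0 = 155
E: 23·1 + 7·5 + 15·1 + 25·0 + 14·1 = 87
B: 23·0 + 7·1 + 15·5 + 25·5 + 14·3 = 249
C: 23·4 + 7·3 + 15·4 + 25·1 + 14·2 = 226
F has the highest Borda score (313).

F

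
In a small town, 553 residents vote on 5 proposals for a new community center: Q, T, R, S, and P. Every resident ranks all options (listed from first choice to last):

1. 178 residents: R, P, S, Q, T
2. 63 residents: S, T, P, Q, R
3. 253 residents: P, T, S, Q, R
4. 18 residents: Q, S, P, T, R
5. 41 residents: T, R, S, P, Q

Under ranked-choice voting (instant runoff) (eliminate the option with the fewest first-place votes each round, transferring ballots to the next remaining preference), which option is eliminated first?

Q

Round 1: Q 18, T 41, R 178, S 63, P 253. Eliminate Q.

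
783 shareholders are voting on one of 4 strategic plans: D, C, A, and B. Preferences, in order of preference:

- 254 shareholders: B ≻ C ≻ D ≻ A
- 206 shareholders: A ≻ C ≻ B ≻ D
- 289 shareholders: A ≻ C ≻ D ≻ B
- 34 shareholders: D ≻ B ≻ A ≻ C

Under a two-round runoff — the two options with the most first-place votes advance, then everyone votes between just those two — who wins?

Round 1 first-place votes: D 34, C 0, A 495, B 254.
A and B advance.
Runoff: A is preferred to B by 495 voters; B by 288.
A wins the runoff.

A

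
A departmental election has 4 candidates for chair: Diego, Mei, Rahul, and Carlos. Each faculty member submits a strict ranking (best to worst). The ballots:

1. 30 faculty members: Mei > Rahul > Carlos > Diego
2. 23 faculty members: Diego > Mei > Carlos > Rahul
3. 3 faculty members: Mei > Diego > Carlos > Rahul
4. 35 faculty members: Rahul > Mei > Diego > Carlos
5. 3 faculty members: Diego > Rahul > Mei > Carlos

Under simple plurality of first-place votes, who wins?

First-place votes: Diego 26, Mei 33, Rahul 35, Carlos 0.
Rahul has the most first-place votes.

Rahul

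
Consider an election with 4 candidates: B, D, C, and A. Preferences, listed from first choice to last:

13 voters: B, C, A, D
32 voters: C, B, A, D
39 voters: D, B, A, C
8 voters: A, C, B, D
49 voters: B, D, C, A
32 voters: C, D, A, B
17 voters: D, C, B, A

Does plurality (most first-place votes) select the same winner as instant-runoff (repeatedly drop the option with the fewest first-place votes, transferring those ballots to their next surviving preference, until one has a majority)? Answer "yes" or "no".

no

Plurality — first-place votes: B 62, D 56, C 64, A 8. Winner: C.
Instant-runoff — R1 B 62, D 56, C 64, A 8 (A out); R2 B 62, D 56, C 72 (D out); R3 B 101, C 89 (B winner). Winner: B.
The two methods disagree.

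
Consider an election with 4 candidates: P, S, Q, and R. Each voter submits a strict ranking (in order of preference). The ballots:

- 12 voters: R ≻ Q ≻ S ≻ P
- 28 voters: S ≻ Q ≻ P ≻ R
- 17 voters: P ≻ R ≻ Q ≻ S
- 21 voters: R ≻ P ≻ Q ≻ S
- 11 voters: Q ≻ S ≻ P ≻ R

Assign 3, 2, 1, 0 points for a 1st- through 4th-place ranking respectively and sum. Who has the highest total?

Q

P: 12·0 + 28·1 + 17·3 + 21·2 + 11·1 = 132
S: 12·1 + 28·3 + 17·0 + 21·0 + 11·2 = 118
Q: 12·2 + 28·2 + 17·1 + 21·1 + 11·3 = 151
R: 12·3 + 28·0 + 17·2 + 21·3 + 11·0 = 133
Q has the highest Borda score (151).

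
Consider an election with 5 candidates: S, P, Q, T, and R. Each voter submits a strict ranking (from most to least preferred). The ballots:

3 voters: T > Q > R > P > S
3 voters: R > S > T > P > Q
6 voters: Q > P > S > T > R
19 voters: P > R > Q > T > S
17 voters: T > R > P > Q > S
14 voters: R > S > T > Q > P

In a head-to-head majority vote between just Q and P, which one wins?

P

Voters preferring Q to P: 23; preferring P to Q: 39.
P wins the head-to-head.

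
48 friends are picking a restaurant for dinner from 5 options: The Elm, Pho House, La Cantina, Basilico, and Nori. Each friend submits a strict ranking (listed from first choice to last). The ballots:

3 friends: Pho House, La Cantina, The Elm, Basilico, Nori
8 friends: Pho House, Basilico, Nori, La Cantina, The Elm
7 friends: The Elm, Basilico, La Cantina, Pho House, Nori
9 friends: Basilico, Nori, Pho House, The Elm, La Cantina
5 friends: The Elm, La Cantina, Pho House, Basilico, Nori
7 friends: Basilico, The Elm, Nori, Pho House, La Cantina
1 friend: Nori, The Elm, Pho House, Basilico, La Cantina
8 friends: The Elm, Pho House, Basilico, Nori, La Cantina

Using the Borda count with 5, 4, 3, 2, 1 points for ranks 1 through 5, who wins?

The Elm: 3·3 + 8·1 + 7·5 + 9·2 + 5·5 + 7·4 + 1·4 + 8·5 = 167
Pho House: 3·5 + 8·5 + 7·2 + 9·3 + 5·3 + 7·2 + 1·3 + 8·4 = 160
La Cantina: 3·4 + 8·2 + 7·3 + 9·1 + 5·4 + 7·1 + 1·1 + 8·1 = 94
Basilico: 3·2 + 8·4 + 7·4 + 9·5 + 5·2 + 7·5 + 1·2 + 8·3 = 182
Nori: 3·1 + 8·3 + 7·1 + 9·4 + 5·1 + 7·3 + 1·5 + 8·2 = 117
Basilico has the highest Borda score (182).

Basilico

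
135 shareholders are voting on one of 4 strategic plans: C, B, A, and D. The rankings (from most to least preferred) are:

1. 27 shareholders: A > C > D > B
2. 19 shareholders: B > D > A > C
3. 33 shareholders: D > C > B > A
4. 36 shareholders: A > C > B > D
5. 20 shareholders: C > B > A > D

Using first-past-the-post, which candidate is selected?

A

First-place votes: C 20, B 19, A 63, D 33.
A has the most first-place votes.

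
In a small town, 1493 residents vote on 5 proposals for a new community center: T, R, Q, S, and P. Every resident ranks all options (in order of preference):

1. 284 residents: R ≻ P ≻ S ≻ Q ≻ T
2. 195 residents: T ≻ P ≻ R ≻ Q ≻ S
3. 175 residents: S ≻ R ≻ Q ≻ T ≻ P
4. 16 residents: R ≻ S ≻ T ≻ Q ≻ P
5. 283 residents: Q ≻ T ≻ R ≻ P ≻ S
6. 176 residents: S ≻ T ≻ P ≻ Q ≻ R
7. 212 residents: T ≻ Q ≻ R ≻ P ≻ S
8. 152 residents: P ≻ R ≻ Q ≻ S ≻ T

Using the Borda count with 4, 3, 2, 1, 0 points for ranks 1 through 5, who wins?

T: 284·0 + 195·4 + 175·1 + 16·2 + 283·3 + 176·3 + 212·4 + 152·0 = 3212
R: 284·4 + 195·2 + 175·3 + 16·4 + 283·2 + 176·0 + 212·2 + 152·3 = 3561
Q: 284·1 + 195·1 + 175·2 + 16·1 + 283·4 + 176·1 + 212·3 + 152·2 = 3093
S: 284·2 + 195·0 + 175·4 + 16·3 + 283·0 + 176·4 + 212·0 + 152·1 = 2172
P: 284·3 + 195·3 + 175·0 + 16·0 + 283·1 + 176·2 + 212·1 + 152·4 = 2892
R has the highest Borda score (3561).

R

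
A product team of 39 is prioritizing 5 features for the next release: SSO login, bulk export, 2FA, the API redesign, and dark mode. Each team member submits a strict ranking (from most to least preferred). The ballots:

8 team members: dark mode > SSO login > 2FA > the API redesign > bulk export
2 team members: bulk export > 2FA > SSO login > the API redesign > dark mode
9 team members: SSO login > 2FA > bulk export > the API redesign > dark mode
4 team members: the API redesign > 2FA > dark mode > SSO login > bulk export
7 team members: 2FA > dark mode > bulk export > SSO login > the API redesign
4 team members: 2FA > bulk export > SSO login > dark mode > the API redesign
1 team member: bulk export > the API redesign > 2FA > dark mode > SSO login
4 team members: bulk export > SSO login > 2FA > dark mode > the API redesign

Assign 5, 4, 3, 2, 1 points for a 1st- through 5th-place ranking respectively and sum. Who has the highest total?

SSO login: 8·4 + 2·3 + 9·5 + 4·2 + 7·2 + 4·3 + 1·1 + 4·4 = 134
bulk export: 8·1 + 2·5 + 9·3 + 4·1 + 7·3 + 4·4 + 1·5 + 4·5 = 111
2FA: 8·3 + 2·4 + 9·4 + 4·4 + 7·5 + 4·5 + 1·3 + 4·3 = 154
the API redesign: 8·2 + 2·2 + 9·2 + 4·5 + 7·1 + 4·1 + 1·4 + 4·1 = 77
dark mode: 8·5 + 2·1 + 9·1 + 4·3 + 7·4 + 4·2 + 1·2 + 4·2 = 109
2FA has the highest Borda score (154).

2FA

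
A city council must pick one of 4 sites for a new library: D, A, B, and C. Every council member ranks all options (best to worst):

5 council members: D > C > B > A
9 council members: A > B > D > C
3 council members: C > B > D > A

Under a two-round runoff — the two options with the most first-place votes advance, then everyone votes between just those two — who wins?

A

Round 1 first-place votes: D 5, A 9, B 0, C 3.
A and D advance.
Runoff: A is preferred to D by 9 voters; D by 8.
A wins the runoff.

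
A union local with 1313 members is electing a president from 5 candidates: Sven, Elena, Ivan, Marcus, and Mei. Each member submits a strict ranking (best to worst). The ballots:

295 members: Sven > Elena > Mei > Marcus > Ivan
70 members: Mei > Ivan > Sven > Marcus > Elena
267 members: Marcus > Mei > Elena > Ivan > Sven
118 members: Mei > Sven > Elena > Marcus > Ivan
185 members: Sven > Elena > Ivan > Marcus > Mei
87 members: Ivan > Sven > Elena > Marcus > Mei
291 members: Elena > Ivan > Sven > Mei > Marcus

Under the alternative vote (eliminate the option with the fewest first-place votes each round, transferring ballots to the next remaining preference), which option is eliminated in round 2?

Round 1: Sven 480, Elena 291, Ivan 87, Marcus 267, Mei 188. Eliminate Ivan.
Round 2: Sven 567, Elena 291, Marcus 267, Mei 188. Eliminate Mei.

Mei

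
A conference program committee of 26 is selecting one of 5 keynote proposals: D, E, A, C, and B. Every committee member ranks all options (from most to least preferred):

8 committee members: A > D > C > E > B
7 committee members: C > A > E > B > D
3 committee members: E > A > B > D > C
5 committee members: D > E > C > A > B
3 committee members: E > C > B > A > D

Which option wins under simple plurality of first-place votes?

A

First-place votes: D 5, E 6, A 8, C 7, B 0.
A has the most first-place votes.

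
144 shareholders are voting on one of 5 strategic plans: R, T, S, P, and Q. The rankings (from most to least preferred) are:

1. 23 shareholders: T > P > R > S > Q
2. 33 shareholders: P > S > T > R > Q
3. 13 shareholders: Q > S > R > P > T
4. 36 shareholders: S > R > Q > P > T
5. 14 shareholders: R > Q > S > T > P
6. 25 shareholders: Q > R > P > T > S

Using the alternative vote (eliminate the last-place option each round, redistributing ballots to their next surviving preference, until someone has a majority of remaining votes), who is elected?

Q

Round 1: R 14, T 23, S 36, P 33, Q 38. Eliminate R.
Round 2: T 23, S 36, P 33, Q 52. Eliminate T.
Round 3: S 36, P 56, Q 52. Eliminate S.
Round 4: P 56, Q 88. Q has a majority.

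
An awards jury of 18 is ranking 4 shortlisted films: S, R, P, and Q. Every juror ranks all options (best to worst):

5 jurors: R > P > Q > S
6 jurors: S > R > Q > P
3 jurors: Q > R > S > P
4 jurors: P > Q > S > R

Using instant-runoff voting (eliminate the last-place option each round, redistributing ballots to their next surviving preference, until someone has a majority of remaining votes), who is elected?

Round 1: S 6, R 5, P 4, Q 3. Eliminate Q.
Round 2: S 6, R 8, P 4. Eliminate P.
Round 3: S 10, R 8. S has a majority.

S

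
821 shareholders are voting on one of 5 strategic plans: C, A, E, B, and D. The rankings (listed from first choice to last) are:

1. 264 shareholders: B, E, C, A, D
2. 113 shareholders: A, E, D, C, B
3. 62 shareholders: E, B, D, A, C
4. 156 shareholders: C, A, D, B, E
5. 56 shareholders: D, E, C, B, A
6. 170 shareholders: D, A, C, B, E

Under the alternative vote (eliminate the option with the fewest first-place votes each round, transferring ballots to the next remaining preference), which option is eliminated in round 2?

Round 1: C 156, A 113, E 62, B 264, D 226. Eliminate E.
Round 2: C 156, A 113, B 326, D 226. Eliminate A.

A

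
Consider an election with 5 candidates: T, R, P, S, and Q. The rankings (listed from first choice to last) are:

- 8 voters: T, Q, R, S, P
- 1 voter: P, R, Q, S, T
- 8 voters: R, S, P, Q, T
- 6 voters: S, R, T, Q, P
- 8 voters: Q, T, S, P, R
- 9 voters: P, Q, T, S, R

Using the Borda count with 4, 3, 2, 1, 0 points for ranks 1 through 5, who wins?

Q

T: 8·4 + 1·0 + 8·0 + 6·2 + 8·3 + 9·2 = 86
R: 8·2 + 1·3 + 8·4 + 6·3 + 8·0 + 9·0 = 69
P: 8·0 + 1·4 + 8·2 + 6·0 + 8·1 + 9·4 = 64
S: 8·1 + 1·1 + 8·3 + 6·4 + 8·2 + 9·1 = 82
Q: 8·3 + 1·2 + 8·1 + 6·1 + 8·4 + 9·3 = 99
Q has the highest Borda score (99).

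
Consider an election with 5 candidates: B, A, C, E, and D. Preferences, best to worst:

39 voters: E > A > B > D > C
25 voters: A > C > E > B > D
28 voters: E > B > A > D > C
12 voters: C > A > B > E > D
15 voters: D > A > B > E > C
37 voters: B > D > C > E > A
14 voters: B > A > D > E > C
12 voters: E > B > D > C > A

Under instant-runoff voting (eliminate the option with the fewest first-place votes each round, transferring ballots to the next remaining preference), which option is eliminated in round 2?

D

Round 1: B 51, A 25, C 12, E 79, D 15. Eliminate C.
Round 2: B 51, A 37, E 79, D 15. Eliminate D.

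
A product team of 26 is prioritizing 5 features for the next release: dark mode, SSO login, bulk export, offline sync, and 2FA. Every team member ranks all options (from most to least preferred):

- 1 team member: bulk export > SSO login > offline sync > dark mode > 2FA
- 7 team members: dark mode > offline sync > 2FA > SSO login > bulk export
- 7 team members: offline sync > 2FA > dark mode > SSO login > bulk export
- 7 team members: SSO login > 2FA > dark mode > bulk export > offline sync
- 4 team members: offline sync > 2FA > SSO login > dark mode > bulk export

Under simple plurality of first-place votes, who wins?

First-place votes: dark mode 7, SSO login 7, bulk export 1, offline sync 11, 2FA 0.
offline sync has the most first-place votes.

offline sync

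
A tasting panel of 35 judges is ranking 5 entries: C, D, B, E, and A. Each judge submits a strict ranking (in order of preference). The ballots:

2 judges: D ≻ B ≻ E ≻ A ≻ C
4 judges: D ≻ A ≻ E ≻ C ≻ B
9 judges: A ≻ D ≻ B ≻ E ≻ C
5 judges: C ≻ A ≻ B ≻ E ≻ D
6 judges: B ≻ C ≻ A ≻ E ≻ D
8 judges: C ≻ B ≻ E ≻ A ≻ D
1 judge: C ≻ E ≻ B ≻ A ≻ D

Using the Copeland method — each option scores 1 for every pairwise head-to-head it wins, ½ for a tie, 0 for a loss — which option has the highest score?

C: beats D, B, E, and A → score 4.
D: loses to C, B, E, and A → score 0.
B: beats D and E; loses to C and A → score 2.
E: beats D; loses to C, B, and A → score 1.
A: beats D, B, and E; loses to C → score 3.
C has the best pairwise record.

C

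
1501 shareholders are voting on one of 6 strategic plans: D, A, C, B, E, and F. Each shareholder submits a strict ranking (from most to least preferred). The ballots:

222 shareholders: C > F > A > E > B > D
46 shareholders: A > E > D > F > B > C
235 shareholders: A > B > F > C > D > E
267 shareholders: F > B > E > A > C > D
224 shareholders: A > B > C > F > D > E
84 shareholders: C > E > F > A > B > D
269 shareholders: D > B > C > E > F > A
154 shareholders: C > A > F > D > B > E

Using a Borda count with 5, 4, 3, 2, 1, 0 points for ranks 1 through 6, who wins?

D: 222·0 + 46·3 + 235·1 + 267·0 + 224·1 + 84·0 + 269·5 + 154·2 = 2250
A: 222·3 + 46·5 + 235·5 + 267·2 + 224·5 + 84·2 + 269·0 + 154·4 = 4509
C: 222·5 + 46·0 + 235·2 + 267·1 + 224·3 + 84·5 + 269·3 + 154·5 = 4516
B: 222·1 + 46·1 + 235·4 + 267·4 + 224·4 + 84·1 + 269·4 + 154·1 = 4486
E: 222·2 + 46·4 + 235·0 + 267·3 + 224·0 + 84·4 + 269·2 + 154·0 = 2303
F: 222·4 + 46·2 + 235·3 + 267·5 + 224·2 + 84·3 + 269·1 + 154·3 = 4451
C has the highest Borda score (4516).

C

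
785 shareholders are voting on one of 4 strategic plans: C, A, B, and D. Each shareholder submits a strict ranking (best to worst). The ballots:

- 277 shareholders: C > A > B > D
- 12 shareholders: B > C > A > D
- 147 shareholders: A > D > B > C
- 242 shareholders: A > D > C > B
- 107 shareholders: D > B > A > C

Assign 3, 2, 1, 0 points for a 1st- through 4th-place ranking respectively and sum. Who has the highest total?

A

C: 277·3 + 12·2 + 147·0 + 242·1 + 107·0 = 1097
A: 277·2 + 12·1 + 147·3 + 242·3 + 107·1 = 1840
B: 277·1 + 12·3 + 147·1 + 242·0 + 107·2 = 674
D: 277·0 + 12·0 + 147·2 + 242·2 + 107·3 = 1099
A has the highest Borda score (1840).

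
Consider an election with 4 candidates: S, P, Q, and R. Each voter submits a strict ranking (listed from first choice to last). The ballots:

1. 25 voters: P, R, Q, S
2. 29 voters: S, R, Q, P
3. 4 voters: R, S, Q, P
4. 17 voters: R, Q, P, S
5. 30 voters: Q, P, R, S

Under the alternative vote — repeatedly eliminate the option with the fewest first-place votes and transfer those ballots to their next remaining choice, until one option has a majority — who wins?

Round 1: S 29, P 25, Q 30, R 21. Eliminate R.
Round 2: S 33, P 25, Q 47. Eliminate P.
Round 3: S 33, Q 72. Q has a majority.

Q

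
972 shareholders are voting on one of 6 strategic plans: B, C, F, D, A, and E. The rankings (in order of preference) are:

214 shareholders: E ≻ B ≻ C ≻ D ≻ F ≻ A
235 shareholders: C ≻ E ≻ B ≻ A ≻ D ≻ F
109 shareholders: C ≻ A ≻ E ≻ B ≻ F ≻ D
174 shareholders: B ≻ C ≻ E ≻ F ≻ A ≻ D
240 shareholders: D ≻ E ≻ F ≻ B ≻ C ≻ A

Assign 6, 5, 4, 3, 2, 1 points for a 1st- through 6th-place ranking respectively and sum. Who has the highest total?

E

B: 214·5 + 235·4 + 109·3 + 174·6 + 240·3 = 4101
C: 214·4 + 235·6 + 109·6 + 174·5 + 240·2 = 4270
F: 214·2 + 235·1 + 109·2 + 174·3 + 240·4 = 2363
D: 214·3 + 235·2 + 109·1 + 174·1 + 240·6 = 2835
A: 214·1 + 235·3 + 109·5 + 174·2 + 240·1 = 2052
E: 214·6 + 235·5 + 109·4 + 174·4 + 240·5 = 4791
E has the highest Borda score (4791).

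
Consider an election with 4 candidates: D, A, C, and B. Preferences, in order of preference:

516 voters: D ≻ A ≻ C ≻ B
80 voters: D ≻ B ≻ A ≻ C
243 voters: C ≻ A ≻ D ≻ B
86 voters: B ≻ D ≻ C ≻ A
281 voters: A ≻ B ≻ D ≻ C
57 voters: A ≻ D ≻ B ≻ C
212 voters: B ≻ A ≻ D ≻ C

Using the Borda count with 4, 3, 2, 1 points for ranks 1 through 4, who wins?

A

D: 516·4 + 80·4 + 243·2 + 86·3 + 281·2 + 57·3 + 212·2 = 4285
A: 516·3 + 80·2 + 243·3 + 86·1 + 281·4 + 57·4 + 212·3 = 4511
C: 516·2 + 80·1 + 243·4 + 86·2 + 281·1 + 57·1 + 212·1 = 2806
B: 516·1 + 80·3 + 243·1 + 86·4 + 281·3 + 57·2 + 212·4 = 3148
A has the highest Borda score (4511).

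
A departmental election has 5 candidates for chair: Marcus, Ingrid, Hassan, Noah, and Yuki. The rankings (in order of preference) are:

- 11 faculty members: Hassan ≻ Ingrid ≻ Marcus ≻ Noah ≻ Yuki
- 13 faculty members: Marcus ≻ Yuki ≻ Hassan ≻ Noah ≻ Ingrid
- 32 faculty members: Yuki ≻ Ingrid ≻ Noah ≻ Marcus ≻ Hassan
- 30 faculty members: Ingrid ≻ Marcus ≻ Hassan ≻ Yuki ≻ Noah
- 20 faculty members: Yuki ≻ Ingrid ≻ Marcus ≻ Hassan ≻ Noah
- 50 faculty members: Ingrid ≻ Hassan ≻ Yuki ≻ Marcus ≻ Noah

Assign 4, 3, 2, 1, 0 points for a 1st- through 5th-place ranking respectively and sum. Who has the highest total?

Ingrid

Marcus: 11·2 + 13·4 + 32·1 + 30·3 + 20·2 + 50·1 = 286
Ingrid: 11·3 + 13·0 + 32·3 + 30·4 + 20·3 + 50·4 = 509
Hassan: 11·4 + 13·2 + 32·0 + 30·2 + 20·1 + 50·3 = 300
Noah: 11·1 + 13·1 + 32·2 + 30·0 + 20·0 + 50·0 = 88
Yuki: 11·0 + 13·3 + 32·4 + 30·1 + 20·4 + 50·2 = 377
Ingrid has the highest Borda score (509).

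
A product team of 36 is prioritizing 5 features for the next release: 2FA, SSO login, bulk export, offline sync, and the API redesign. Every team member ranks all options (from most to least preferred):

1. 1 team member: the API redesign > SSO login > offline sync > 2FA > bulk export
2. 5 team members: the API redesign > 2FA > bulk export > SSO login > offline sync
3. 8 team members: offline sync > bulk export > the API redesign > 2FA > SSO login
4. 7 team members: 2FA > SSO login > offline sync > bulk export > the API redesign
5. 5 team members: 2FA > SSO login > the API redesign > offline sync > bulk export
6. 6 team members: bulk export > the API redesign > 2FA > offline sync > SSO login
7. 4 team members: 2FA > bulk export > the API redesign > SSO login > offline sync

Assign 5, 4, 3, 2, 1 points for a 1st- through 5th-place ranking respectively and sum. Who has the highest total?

2FA

2FA: 1·2 + 5·4 + 8·2 + 7·5 + 5·5 + 6·3 + 4·5 = 136
SSO login: 1·4 + 5·2 + 8·1 + 7·4 + 5·4 + 6·1 + 4·2 = 84
bulk export: 1·1 + 5·3 + 8·4 + 7·2 + 5·1 + 6·5 + 4·4 = 113
offline sync: 1·3 + 5·1 + 8·5 + 7·3 + 5·2 + 6·2 + 4·1 = 95
the API redesign: 1·5 + 5·5 + 8·3 + 7·1 + 5·3 + 6·4 + 4·3 = 112
2FA has the highest Borda score (136).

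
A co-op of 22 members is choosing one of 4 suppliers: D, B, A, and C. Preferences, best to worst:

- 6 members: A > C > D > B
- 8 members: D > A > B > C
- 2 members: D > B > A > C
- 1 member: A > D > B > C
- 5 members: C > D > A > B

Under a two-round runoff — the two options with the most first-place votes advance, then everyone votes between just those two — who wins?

D

Round 1 first-place votes: D 10, B 0, A 7, C 5.
D and A advance.
Runoff: D is preferred to A by 15 voters; A by 7.
D wins the runoff.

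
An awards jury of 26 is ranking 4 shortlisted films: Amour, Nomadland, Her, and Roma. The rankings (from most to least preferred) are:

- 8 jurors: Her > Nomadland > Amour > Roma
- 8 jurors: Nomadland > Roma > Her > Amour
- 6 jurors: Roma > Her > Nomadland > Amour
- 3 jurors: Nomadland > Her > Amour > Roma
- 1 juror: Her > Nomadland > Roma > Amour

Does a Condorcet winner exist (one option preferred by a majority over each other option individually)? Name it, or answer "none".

Checking pairwise contests:
Nomadland beats Amour 26–0.
Her beats Nomadland 15–11.
Roma beats Her 14–12.
Nomadland beats Roma 20–6.
Every option loses at least one head-to-head, so there is no Condorcet winner.

none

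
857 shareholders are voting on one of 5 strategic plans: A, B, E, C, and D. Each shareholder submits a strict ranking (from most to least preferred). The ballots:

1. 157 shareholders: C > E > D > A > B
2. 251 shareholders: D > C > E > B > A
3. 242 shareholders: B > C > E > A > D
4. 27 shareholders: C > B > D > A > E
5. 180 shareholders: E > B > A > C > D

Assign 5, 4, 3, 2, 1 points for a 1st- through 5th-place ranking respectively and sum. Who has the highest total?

A: 157·2 + 251·1 + 242·2 + 27·2 + 180·3 = 1643
B: 157·1 + 251·2 + 242·5 + 27·4 + 180·4 = 2697
E: 157·4 + 251·3 + 242·3 + 27·1 + 180·5 = 3034
C: 157·5 + 251·4 + 242·4 + 27·5 + 180·2 = 3252
D: 157·3 + 251·5 + 242·1 + 27·3 + 180·1 = 2229
C has the highest Borda score (3252).

C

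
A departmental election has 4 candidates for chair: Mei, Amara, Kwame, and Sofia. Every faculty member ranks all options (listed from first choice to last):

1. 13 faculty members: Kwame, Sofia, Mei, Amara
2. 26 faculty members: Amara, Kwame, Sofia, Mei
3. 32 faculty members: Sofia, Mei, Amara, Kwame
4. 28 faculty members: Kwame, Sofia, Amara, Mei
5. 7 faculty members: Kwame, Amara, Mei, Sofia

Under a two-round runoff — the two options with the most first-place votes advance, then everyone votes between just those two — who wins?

Kwame

Round 1 first-place votes: Mei 0, Amara 26, Kwame 48, Sofia 32.
Kwame and Sofia advance.
Runoff: Kwame is preferred to Sofia by 74 voters; Sofia by 32.
Kwame wins the runoff.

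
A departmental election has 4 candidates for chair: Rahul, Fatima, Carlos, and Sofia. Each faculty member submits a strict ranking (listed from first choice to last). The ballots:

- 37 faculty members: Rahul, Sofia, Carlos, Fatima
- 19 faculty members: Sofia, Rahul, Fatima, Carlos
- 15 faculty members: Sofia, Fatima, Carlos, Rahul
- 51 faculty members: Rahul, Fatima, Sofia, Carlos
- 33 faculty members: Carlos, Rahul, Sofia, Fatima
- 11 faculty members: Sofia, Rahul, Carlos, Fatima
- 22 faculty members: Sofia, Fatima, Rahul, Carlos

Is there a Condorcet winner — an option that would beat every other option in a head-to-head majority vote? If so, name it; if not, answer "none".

Rahul vs Fatima: 151–37 for Rahul.
Rahul vs Carlos: 140–48 for Rahul.
Rahul vs Sofia: 121–67 for Rahul.
Rahul beats every other option head-to-head.

Rahul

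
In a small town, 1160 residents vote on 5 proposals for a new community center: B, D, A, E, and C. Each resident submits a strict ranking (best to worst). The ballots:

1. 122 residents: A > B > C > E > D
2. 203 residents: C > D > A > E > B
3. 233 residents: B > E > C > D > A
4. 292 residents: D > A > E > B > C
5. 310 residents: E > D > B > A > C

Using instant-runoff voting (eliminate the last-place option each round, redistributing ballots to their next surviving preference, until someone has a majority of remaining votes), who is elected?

Round 1: B 233, D 292, A 122, E 310, C 203. Eliminate A.
Round 2: B 355, D 292, E 310, C 203. Eliminate C.
Round 3: B 355, D 495, E 310. Eliminate E.
Round 4: B 355, D 805. D has a majority.

D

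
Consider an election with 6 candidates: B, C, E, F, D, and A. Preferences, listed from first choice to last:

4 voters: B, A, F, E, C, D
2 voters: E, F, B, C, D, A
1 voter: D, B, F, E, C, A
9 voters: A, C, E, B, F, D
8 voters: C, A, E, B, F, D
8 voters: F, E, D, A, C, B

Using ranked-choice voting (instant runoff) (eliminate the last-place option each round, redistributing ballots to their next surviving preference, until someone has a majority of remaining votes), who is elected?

A

Round 1: B 4, C 8, E 2, F 8, D 1, A 9. Eliminate D.
Round 2: B 5, C 8, E 2, F 8, A 9. Eliminate E.
Round 3: B 5, C 8, F 10, A 9. Eliminate B.
Round 4: C 8, F 11, A 13. Eliminate C.
Round 5: F 11, A 21. A has a majority.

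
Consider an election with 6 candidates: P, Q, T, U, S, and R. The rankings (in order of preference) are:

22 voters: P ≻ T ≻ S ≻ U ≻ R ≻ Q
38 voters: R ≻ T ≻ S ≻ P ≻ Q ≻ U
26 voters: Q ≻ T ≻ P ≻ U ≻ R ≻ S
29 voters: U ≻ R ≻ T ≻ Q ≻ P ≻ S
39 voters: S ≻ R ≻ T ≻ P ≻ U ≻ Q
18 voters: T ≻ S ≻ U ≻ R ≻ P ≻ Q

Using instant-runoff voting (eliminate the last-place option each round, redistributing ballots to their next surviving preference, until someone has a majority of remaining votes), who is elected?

S

Round 1: P 22, Q 26, T 18, U 29, S 39, R 38. Eliminate T.
Round 2: P 22, Q 26, U 29, S 57, R 38. Eliminate P.
Round 3: Q 26, U 29, S 79, R 38. Eliminate Q.
Round 4: U 55, S 79, R 38. Eliminate R.
Round 5: U 55, S 117. S has a majority.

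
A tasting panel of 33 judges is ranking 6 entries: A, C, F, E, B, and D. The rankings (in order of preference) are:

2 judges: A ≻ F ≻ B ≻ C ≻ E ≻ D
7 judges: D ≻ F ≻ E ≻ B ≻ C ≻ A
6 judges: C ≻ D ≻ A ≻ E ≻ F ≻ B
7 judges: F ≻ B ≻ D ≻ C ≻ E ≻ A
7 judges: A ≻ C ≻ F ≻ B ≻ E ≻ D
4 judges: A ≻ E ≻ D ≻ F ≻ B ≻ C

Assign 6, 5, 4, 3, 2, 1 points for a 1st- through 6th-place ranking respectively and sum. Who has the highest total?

F

A: 2·6 + 7·1 + 6·4 + 7·1 + 7·6 + 4·6 = 116
C: 2·3 + 7·2 + 6·6 + 7·3 + 7·5 + 4·1 = 116
F: 2·5 + 7·5 + 6·2 + 7·6 + 7·4 + 4·3 = 139
E: 2·2 + 7·4 + 6·3 + 7·2 + 7·2 + 4·5 = 98
B: 2·4 + 7·3 + 6·1 + 7·5 + 7·3 + 4·2 = 99
D: 2·1 + 7·6 + 6·5 + 7·4 + 7·1 + 4·4 = 125
F has the highest Borda score (139).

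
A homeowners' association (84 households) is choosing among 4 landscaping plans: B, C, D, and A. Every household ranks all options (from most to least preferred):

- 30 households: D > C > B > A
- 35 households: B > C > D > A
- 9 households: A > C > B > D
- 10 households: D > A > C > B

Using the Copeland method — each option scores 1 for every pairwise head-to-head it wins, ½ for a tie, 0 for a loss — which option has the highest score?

B: beats D and A; loses to C → score 2.
C: beats B, D, and A → score 3.
D: beats A; loses to B and C → score 1.
A: loses to B, C, and D → score 0.
C has the best pairwise record.

C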